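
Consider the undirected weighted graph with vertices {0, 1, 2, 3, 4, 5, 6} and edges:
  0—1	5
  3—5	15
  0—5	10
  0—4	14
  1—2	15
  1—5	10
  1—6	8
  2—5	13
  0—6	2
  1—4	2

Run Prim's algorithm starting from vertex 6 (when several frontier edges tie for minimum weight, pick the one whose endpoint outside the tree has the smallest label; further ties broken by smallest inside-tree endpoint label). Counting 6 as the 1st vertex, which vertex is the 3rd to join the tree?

Grow the tree from 6 using Prim:
Step 1: cheapest edge leaving the tree is 0—6 (2); add 0.
Step 2: cheapest edge leaving the tree is 0—1 (5); add 1.
Step 3: cheapest edge leaving the tree is 1—4 (2); add 4.
Step 4: cheapest edge leaving the tree is 0—5 (10); add 5.
Step 5: cheapest edge leaving the tree is 2—5 (13); add 2.
Step 6: cheapest edge leaving the tree is 3—5 (15); add 3.
Vertex order: 6, 0, 1, 4, 5, 2, 3. The 3rd vertex is 1.

1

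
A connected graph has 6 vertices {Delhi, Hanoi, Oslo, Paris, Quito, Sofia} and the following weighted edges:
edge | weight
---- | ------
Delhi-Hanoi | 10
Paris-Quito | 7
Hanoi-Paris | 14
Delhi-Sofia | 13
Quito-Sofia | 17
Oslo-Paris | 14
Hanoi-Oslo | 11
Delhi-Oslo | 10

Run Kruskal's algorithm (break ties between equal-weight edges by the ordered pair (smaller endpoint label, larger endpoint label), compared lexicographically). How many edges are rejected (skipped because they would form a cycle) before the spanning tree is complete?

Kruskal's algorithm — process edges by increasing weight (ties by edge label):
Paris-Quito (7): add. Components now {Oslo} {Paris,Quito} {Hanoi} {Sofia} {Delhi}
Delhi-Hanoi (10): add. Components now {Oslo} {Paris,Quito} {Delhi,Hanoi} {Sofia}
Delhi-Oslo (10): add. Components now {Delhi,Hanoi,Oslo} {Paris,Quito} {Sofia}
Hanoi-Oslo (11): skip — Oslo and Hanoi already connected.
Delhi-Sofia (13): add. Components now {Delhi,Hanoi,Oslo,Sofia} {Paris,Quito}
Hanoi-Paris (14): add. Components now {Delhi,Hanoi,Oslo,Paris,Quito,Sofia}
Edges rejected before the tree was complete: 1.

1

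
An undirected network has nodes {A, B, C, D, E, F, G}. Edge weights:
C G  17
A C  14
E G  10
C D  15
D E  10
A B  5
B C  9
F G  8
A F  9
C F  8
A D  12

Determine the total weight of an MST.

50

Sort edges by weight, then run Kruskal:
A B (5): add — endpoints in different components.
C F (8): add — endpoints in different components.
F G (8): add — endpoints in different components.
A F (9): add — endpoints in different components.
B C (9): skip — B and C already connected.
D E (10): add — endpoints in different components.
E G (10): add — endpoints in different components.
MST edges: A B, C F, F G, A F, D E, E G; total weight 5+8+8+9+10+10 = 50.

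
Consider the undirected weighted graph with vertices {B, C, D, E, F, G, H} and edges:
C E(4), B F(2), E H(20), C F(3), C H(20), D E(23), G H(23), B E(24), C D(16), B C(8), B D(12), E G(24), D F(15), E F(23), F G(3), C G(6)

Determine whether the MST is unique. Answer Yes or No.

Sort edges by weight, then run Kruskal:
B F (2): add. Components now {B,F} {C} {D} {E} {G} {H}
C F (3): add. Components now {B,C,F} {D} {E} {G} {H}
F G (3): add. Components now {B,C,F,G} {D} {E} {H}
C E (4): add. Components now {B,C,E,F,G} {D} {H}
C G (6): skip — C and G already connected.
B C (8): skip — B and C already connected.
B D (12): add. Components now {B,C,D,E,F,G} {H}
D F (15): skip — D and F already connected.
C D (16): skip — C and D already connected.
C H (20): add. Components now {B,C,D,E,F,G,H}
Non-tree edge E H has weight 20, equal to the heaviest edge on its tree cycle — swapping gives another MST of the same weight. Not unique.

No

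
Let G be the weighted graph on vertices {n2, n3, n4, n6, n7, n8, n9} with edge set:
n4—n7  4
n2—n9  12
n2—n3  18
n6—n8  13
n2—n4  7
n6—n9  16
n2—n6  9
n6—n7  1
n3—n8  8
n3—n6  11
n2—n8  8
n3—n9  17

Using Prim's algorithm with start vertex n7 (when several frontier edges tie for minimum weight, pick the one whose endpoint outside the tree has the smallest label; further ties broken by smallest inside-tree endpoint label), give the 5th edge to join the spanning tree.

Prim, starting at n7.
Step 1: cheapest edge leaving the tree is n6—n7 (1); add n6.
Step 2: cheapest edge leaving the tree is n4—n7 (4); add n4.
Step 3: cheapest edge leaving the tree is n2—n4 (7); add n2.
Step 4: cheapest edge leaving the tree is n2—n8 (8); add n8.
Step 5: cheapest edge leaving the tree is n3—n8 (8); add n3.
Step 6: cheapest edge leaving the tree is n2—n9 (12); add n9.
The 5th edge added is n3—n8.

n3-n8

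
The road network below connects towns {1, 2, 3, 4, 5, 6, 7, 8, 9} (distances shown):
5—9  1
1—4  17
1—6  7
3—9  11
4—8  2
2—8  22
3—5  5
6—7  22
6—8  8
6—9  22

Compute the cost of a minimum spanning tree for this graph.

89

Kruskal: consider edges lightest-first.
5—9 (1): add — endpoints in different components.
4—8 (2): add — endpoints in different components.
3—5 (5): add — endpoints in different components.
1—6 (7): add — endpoints in different components.
6—8 (8): add — endpoints in different components.
3—9 (11): skip — 3 and 9 already connected.
1—4 (17): skip — 1 and 4 already connected.
2—8 (22): add — endpoints in different components.
6—7 (22): add — endpoints in different components.
6—9 (22): add — endpoints in different components.
MST edges: 5—9, 4—8, 3—5, 1—6, 6—8, 2—8, 6—7, 6—9; total weight 1+2+5+7+8+22+22+22 = 89.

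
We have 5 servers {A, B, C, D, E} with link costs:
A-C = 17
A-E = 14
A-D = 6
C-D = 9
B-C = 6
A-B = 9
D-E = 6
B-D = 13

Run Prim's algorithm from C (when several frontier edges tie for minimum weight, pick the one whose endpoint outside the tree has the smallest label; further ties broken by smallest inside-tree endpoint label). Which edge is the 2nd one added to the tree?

Grow the tree from C using Prim:
Step 1: cheapest edge leaving the tree is B-C (6); add B.
Step 2: cheapest edge leaving the tree is A-B (9); add A.
Step 3: cheapest edge leaving the tree is A-D (6); add D.
Step 4: cheapest edge leaving the tree is D-E (6); add E.
The 2nd edge added is A-B.

A-B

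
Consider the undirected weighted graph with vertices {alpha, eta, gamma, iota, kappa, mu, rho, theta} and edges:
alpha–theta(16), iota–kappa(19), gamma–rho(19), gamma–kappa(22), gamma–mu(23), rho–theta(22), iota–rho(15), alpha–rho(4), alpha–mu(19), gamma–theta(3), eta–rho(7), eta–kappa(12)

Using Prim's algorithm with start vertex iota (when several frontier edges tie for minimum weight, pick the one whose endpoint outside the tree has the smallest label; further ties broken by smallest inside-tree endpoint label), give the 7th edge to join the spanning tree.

Prim, starting at iota.
Step 1: cheapest edge leaving the tree is iota–rho (15); add rho.
Step 2: cheapest edge leaving the tree is alpha–rho (4); add alpha.
Step 3: cheapest edge leaving the tree is eta–rho (7); add eta.
Step 4: cheapest edge leaving the tree is eta–kappa (12); add kappa.
Step 5: cheapest edge leaving the tree is alpha–theta (16); add theta.
Step 6: cheapest edge leaving the tree is gamma–theta (3); add gamma.
Step 7: cheapest edge leaving the tree is alpha–mu (19); add mu.
The 7th edge added is alpha–mu.

alpha-mu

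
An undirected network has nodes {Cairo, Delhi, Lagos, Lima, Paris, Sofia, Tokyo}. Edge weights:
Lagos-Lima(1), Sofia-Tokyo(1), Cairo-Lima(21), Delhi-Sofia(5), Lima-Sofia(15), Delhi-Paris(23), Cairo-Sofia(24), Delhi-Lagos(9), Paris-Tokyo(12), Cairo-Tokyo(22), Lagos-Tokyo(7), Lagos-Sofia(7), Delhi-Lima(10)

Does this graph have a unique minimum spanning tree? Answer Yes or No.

No

Sort edges by weight, then run Kruskal:
Lagos-Lima (1): add. Components now {Paris} {Lagos,Lima} {Sofia} {Delhi} {Cairo} {Tokyo}
Sofia-Tokyo (1): add. Components now {Paris} {Lagos,Lima} {Sofia,Tokyo} {Delhi} {Cairo}
Delhi-Sofia (5): add. Components now {Paris} {Lagos,Lima} {Delhi,Sofia,Tokyo} {Cairo}
Lagos-Sofia (7): add. Components now {Paris} {Delhi,Lagos,Lima,Sofia,Tokyo} {Cairo}
Lagos-Tokyo (7): skip — Lagos and Tokyo already connected.
Delhi-Lagos (9): skip — Lagos and Delhi already connected.
Delhi-Lima (10): skip — Lima and Delhi already connected.
Paris-Tokyo (12): add. Components now {Delhi,Lagos,Lima,Paris,Sofia,Tokyo} {Cairo}
Lima-Sofia (15): skip — Lima and Sofia already connected.
Cairo-Lima (21): add. Components now {Cairo,Delhi,Lagos,Lima,Paris,Sofia,Tokyo}
Non-tree edge Lagos-Tokyo has weight 7, equal to the heaviest edge on its tree cycle — swapping gives another MST of the same weight. Not unique.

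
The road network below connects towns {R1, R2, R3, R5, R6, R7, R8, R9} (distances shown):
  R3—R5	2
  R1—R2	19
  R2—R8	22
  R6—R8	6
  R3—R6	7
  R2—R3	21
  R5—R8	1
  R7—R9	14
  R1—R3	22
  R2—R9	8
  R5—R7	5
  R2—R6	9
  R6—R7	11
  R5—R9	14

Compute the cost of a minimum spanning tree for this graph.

50

Prim, starting at R8.
Step 1: cheapest edge leaving the tree is R5—R8 (1); add R5.
Step 2: cheapest edge leaving the tree is R3—R5 (2); add R3.
Step 3: cheapest edge leaving the tree is R5—R7 (5); add R7.
Step 4: cheapest edge leaving the tree is R6—R8 (6); add R6.
Step 5: cheapest edge leaving the tree is R2—R6 (9); add R2.
Step 6: cheapest edge leaving the tree is R2—R9 (8); add R9.
Step 7: cheapest edge leaving the tree is R1—R2 (19); add R1.
MST edges: R5—R8, R3—R5, R5—R7, R6—R8, R2—R6, R2—R9, R1—R2; total weight 1+2+5+6+9+8+19 = 50.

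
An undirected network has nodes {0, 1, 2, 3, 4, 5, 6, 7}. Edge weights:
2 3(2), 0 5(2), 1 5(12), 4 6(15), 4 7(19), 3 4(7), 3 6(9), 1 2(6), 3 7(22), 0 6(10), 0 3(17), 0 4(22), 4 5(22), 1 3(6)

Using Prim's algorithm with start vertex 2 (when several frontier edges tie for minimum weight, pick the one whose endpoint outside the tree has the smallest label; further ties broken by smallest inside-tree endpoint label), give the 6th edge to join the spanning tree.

0-5

Prim, starting at 2.
Step 1: cheapest edge leaving the tree is 2 3 (2); add 3.
Step 2: cheapest edge leaving the tree is 1 2 (6); add 1.
Step 3: cheapest edge leaving the tree is 3 4 (7); add 4.
Step 4: cheapest edge leaving the tree is 3 6 (9); add 6.
Step 5: cheapest edge leaving the tree is 0 6 (10); add 0.
Step 6: cheapest edge leaving the tree is 0 5 (2); add 5.
Step 7: cheapest edge leaving the tree is 4 7 (19); add 7.
The 6th edge added is 0 5.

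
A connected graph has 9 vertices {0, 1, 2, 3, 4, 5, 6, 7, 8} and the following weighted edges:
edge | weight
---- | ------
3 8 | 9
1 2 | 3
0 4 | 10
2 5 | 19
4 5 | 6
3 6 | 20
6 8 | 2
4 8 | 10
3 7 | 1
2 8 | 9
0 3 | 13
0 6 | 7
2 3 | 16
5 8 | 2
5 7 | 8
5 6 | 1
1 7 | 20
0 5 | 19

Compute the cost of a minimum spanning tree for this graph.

37

Prim's algorithm from 2:
Step 1: cheapest edge leaving the tree is 1 2 (3); add 1.
Step 2: cheapest edge leaving the tree is 2 8 (9); add 8.
Step 3: cheapest edge leaving the tree is 5 8 (2); add 5.
Step 4: cheapest edge leaving the tree is 5 6 (1); add 6.
Step 5: cheapest edge leaving the tree is 4 5 (6); add 4.
Step 6: cheapest edge leaving the tree is 0 6 (7); add 0.
Step 7: cheapest edge leaving the tree is 5 7 (8); add 7.
Step 8: cheapest edge leaving the tree is 3 7 (1); add 3.
MST edges: 1 2, 2 8, 5 8, 5 6, 4 5, 0 6, 5 7, 3 7; total weight 3+9+2+1+6+7+8+1 = 37.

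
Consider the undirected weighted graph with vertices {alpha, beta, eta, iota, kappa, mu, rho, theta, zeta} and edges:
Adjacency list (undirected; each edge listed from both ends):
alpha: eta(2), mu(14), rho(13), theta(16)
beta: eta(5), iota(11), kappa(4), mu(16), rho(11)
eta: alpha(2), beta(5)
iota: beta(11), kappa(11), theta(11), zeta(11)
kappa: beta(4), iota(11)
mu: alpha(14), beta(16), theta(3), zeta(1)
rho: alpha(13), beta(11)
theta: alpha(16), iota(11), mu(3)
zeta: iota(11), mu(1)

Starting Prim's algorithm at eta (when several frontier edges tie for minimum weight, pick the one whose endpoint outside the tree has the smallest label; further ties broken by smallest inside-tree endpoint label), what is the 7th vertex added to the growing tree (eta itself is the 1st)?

Prim's algorithm from eta:
Step 1: frontier [alpha eta 2, beta eta 5] → take alpha eta (2); add alpha.
Step 2: frontier [alpha rho 13, alpha mu 14, alpha theta 16, beta eta 5] → take beta eta (5); add beta.
Step 3: frontier [alpha rho 13, alpha mu 14, alpha theta 16, beta kappa 4, beta iota 11, beta rho 11, beta mu 16] → take beta kappa (4); add kappa.
Step 4: frontier [alpha rho 13, alpha mu 14, alpha theta 16, beta iota 11, beta rho 11, beta mu 16, iota kappa 11] → take beta iota (11); add iota.
Step 5: frontier [alpha rho 13, alpha mu 14, alpha theta 16, beta rho 11, beta mu 16, iota theta 11, iota zeta 11] → take beta rho (11); add rho.
Step 6: frontier [alpha mu 14, alpha theta 16, beta mu 16, iota theta 11, iota zeta 11] → take iota theta (11); add theta.
Step 7: frontier [alpha mu 14, beta mu 16, iota zeta 11, mu theta 3] → take mu theta (3); add mu.
Step 8: frontier [iota zeta 11, mu zeta 1] → take mu zeta (1); add zeta.
Vertex order: eta, alpha, beta, kappa, iota, rho, theta, mu, zeta. The 7th vertex is theta.

theta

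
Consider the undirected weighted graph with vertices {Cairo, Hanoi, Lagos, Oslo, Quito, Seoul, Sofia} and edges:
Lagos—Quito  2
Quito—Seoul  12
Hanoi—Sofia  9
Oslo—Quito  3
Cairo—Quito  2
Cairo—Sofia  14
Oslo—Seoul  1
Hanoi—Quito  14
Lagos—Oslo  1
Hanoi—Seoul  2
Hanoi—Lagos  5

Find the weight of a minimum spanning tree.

Grow the tree from Seoul using Prim:
Step 1: frontier [Oslo—Seoul 1, Hanoi—Seoul 2, Quito—Seoul 12] → take Oslo—Seoul (1); add Oslo.
Step 2: frontier [Lagos—Oslo 1, Oslo—Quito 3, Hanoi—Seoul 2, Quito—Seoul 12] → take Lagos—Oslo (1); add Lagos.
Step 3: frontier [Lagos—Quito 2, Hanoi—Lagos 5, Oslo—Quito 3, Hanoi—Seoul 2, Quito—Seoul 12] → take Hanoi—Seoul (2); add Hanoi.
Step 4: frontier [Hanoi—Sofia 9, Hanoi—Quito 14, Lagos—Quito 2, Oslo—Quito 3, Quito—Seoul 12] → take Lagos—Quito (2); add Quito.
Step 5: frontier [Hanoi—Sofia 9, Cairo—Quito 2] → take Cairo—Quito (2); add Cairo.
Step 6: frontier [Cairo—Sofia 14, Hanoi—Sofia 9] → take Hanoi—Sofia (9); add Sofia.
MST edges: Oslo—Seoul, Lagos—Oslo, Hanoi—Seoul, Lagos—Quito, Cairo—Quito, Hanoi—Sofia; total weight 1+1+2+2+2+9 = 17.

17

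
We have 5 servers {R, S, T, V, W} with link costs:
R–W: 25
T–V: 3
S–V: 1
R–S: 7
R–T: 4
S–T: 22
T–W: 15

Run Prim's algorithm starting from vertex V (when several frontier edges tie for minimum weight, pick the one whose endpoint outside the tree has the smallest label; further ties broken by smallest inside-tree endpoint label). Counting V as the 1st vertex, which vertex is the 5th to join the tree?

W

Grow the tree from V using Prim:
Step 1: cheapest edge leaving the tree is S–V (1); add S.
Step 2: cheapest edge leaving the tree is T–V (3); add T.
Step 3: cheapest edge leaving the tree is R–T (4); add R.
Step 4: cheapest edge leaving the tree is T–W (15); add W.
Vertex order: V, S, T, R, W. The 5th vertex is W.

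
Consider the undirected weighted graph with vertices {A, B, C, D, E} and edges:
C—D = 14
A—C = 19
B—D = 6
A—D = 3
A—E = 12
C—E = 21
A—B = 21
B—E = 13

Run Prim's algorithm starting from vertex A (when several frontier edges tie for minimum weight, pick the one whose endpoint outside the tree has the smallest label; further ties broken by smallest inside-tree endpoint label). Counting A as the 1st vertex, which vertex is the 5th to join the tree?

C

Prim, starting at A.
Step 1: cheapest edge leaving the tree is A—D (3); add D.
Step 2: cheapest edge leaving the tree is B—D (6); add B.
Step 3: cheapest edge leaving the tree is A—E (12); add E.
Step 4: cheapest edge leaving the tree is C—D (14); add C.
Vertex order: A, D, B, E, C. The 5th vertex is C.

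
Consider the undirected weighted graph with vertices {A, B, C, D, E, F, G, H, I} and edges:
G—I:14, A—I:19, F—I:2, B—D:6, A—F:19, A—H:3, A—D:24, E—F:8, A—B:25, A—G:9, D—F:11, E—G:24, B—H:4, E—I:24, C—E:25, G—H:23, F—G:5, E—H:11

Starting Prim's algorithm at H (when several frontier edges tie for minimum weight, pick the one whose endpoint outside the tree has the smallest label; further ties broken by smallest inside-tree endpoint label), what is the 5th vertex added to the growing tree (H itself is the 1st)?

G

Prim's algorithm from H:
Step 1: cheapest edge leaving the tree is A—H (3); add A.
Step 2: cheapest edge leaving the tree is B—H (4); add B.
Step 3: cheapest edge leaving the tree is B—D (6); add D.
Step 4: cheapest edge leaving the tree is A—G (9); add G.
Step 5: cheapest edge leaving the tree is F—G (5); add F.
Step 6: cheapest edge leaving the tree is F—I (2); add I.
Step 7: cheapest edge leaving the tree is E—F (8); add E.
Step 8: cheapest edge leaving the tree is C—E (25); add C.
Vertex order: H, A, B, D, G, F, I, E, C. The 5th vertex is G.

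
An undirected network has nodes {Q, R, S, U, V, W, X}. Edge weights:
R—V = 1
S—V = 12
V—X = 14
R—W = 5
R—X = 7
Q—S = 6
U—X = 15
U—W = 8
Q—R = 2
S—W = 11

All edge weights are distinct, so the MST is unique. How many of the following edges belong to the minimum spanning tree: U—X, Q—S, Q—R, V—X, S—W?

2

Sort edges by weight, then run Kruskal:
R—V (1): add. Components now {X} {Q} {R,V} {W} {S} {U}
Q—R (2): add. Components now {X} {Q,R,V} {W} {S} {U}
R—W (5): add. Components now {X} {Q,R,V,W} {S} {U}
Q—S (6): add. Components now {X} {Q,R,S,V,W} {U}
R—X (7): add. Components now {Q,R,S,V,W,X} {U}
U—W (8): add. Components now {Q,R,S,U,V,W,X}
MST edge set: {R—V, Q—R, R—W, Q—S, R—X, U—W}.
Of the listed edges, {Q—S, Q—R} are in the MST → 2.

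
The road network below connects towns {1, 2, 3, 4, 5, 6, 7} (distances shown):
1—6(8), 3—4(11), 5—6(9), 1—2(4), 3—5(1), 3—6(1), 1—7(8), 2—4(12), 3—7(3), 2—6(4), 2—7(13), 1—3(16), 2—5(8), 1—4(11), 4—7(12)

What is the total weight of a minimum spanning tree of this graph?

24

Prim's algorithm from 4:
Step 1: cheapest edge leaving the tree is 1—4 (11); add 1.
Step 2: cheapest edge leaving the tree is 1—2 (4); add 2.
Step 3: cheapest edge leaving the tree is 2—6 (4); add 6.
Step 4: cheapest edge leaving the tree is 3—6 (1); add 3.
Step 5: cheapest edge leaving the tree is 3—5 (1); add 5.
Step 6: cheapest edge leaving the tree is 3—7 (3); add 7.
MST edges: 1—4, 1—2, 2—6, 3—6, 3—5, 3—7; total weight 11+4+4+1+1+3 = 24.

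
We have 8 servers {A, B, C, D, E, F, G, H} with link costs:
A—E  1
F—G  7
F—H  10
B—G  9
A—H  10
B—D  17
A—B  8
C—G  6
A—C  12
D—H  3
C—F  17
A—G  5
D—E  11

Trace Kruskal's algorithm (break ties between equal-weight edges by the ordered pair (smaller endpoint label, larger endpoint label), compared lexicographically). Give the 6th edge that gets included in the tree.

Kruskal's algorithm — process edges by increasing weight (ties by edge label):
A—E (1): add — endpoints in different components.
D—H (3): add — endpoints in different components.
A—G (5): add — endpoints in different components.
C—G (6): add — endpoints in different components.
F—G (7): add — endpoints in different components.
A—B (8): add — endpoints in different components.
B—G (9): skip — B and G already connected.
A—H (10): add — endpoints in different components.
The 6th edge added is A—B.

A-B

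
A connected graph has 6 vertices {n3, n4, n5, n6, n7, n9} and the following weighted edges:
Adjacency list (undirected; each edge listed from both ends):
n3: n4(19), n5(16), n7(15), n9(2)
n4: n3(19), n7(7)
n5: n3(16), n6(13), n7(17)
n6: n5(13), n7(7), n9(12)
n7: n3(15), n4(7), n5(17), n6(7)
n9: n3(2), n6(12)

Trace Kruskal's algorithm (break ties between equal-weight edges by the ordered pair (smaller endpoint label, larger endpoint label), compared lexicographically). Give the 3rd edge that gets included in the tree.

n6-n7

Kruskal: consider edges lightest-first.
n3—n9 (2): add — endpoints in different components.
n4—n7 (7): add — endpoints in different components.
n6—n7 (7): add — endpoints in different components.
n6—n9 (12): add — endpoints in different components.
n5—n6 (13): add — endpoints in different components.
The 3rd edge added is n6—n7.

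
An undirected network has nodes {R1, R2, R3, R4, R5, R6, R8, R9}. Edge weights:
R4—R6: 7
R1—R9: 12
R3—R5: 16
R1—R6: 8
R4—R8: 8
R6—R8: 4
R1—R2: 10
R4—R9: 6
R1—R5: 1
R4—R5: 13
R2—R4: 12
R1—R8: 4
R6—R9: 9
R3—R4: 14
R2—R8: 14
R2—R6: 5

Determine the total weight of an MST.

41

Grow the tree from R1 using Prim:
Step 1: cheapest edge leaving the tree is R1—R5 (1); add R5.
Step 2: cheapest edge leaving the tree is R1—R8 (4); add R8.
Step 3: cheapest edge leaving the tree is R6—R8 (4); add R6.
Step 4: cheapest edge leaving the tree is R2—R6 (5); add R2.
Step 5: cheapest edge leaving the tree is R4—R6 (7); add R4.
Step 6: cheapest edge leaving the tree is R4—R9 (6); add R9.
Step 7: cheapest edge leaving the tree is R3—R4 (14); add R3.
MST edges: R1—R5, R1—R8, R6—R8, R2—R6, R4—R6, R4—R9, R3—R4; total weight 1+4+4+5+7+6+14 = 41.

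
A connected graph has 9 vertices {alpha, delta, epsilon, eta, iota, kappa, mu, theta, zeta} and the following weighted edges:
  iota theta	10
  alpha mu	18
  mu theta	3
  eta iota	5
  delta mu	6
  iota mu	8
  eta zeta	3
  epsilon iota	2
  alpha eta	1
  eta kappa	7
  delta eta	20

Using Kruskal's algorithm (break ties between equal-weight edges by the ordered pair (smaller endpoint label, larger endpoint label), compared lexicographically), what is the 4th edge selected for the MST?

Kruskal: consider edges lightest-first.
alpha eta (1): add — endpoints in different components.
epsilon iota (2): add — endpoints in different components.
eta zeta (3): add — endpoints in different components.
mu theta (3): add — endpoints in different components.
eta iota (5): add — endpoints in different components.
delta mu (6): add — endpoints in different components.
eta kappa (7): add — endpoints in different components.
iota mu (8): add — endpoints in different components.
The 4th edge added is mu theta.

mu-theta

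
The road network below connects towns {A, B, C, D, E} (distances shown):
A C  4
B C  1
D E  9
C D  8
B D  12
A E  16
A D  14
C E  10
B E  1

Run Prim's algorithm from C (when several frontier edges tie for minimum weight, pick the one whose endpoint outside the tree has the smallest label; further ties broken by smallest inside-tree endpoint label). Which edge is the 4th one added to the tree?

Prim's algorithm from C:
Step 1: cheapest edge leaving the tree is B C (1); add B.
Step 2: cheapest edge leaving the tree is B E (1); add E.
Step 3: cheapest edge leaving the tree is A C (4); add A.
Step 4: cheapest edge leaving the tree is C D (8); add D.
The 4th edge added is C D.

C-D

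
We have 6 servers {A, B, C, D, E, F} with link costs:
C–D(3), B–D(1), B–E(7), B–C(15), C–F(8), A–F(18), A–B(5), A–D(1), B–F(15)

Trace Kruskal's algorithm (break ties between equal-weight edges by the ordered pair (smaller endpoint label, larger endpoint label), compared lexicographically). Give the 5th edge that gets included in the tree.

Kruskal: consider edges lightest-first.
A–D (1): add. Components now {A,D} {B} {C} {E} {F}
B–D (1): add. Components now {A,B,D} {C} {E} {F}
C–D (3): add. Components now {A,B,C,D} {E} {F}
A–B (5): skip — A and B already connected.
B–E (7): add. Components now {A,B,C,D,E} {F}
C–F (8): add. Components now {A,B,C,D,E,F}
The 5th edge added is C–F.

C-F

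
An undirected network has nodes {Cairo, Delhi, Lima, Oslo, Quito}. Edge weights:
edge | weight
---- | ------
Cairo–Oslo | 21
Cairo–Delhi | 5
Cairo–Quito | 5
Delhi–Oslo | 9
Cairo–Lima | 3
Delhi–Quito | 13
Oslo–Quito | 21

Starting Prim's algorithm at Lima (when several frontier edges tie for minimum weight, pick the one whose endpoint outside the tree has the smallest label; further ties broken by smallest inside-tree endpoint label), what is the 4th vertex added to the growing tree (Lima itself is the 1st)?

Quito

Prim's algorithm from Lima:
Step 1: frontier [Cairo–Lima 3] → take Cairo–Lima (3); add Cairo.
Step 2: frontier [Cairo–Delhi 5, Cairo–Quito 5, Cairo–Oslo 21] → take Cairo–Delhi (5); add Delhi.
Step 3: frontier [Cairo–Quito 5, Cairo–Oslo 21, Delhi–Oslo 9, Delhi–Quito 13] → take Cairo–Quito (5); add Quito.
Step 4: frontier [Cairo–Oslo 21, Delhi–Oslo 9, Oslo–Quito 21] → take Delhi–Oslo (9); add Oslo.
Vertex order: Lima, Cairo, Delhi, Quito, Oslo. The 4th vertex is Quito.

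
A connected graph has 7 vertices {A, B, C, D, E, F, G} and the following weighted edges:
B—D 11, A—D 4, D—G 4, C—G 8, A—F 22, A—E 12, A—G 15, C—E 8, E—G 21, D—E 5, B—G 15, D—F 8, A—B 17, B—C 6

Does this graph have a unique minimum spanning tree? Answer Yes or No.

Sort edges by weight, then run Kruskal:
A—D (4): add — endpoints in different components.
D—G (4): add — endpoints in different components.
D—E (5): add — endpoints in different components.
B—C (6): add — endpoints in different components.
C—E (8): add — endpoints in different components.
C—G (8): skip — C and G already connected.
D—F (8): add — endpoints in different components.
Non-tree edge C—G has weight 8, equal to the heaviest edge on its tree cycle — swapping gives another MST of the same weight. Not unique.

No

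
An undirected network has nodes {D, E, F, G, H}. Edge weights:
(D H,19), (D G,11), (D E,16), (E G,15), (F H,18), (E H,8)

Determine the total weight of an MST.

Prim's algorithm from H:
Step 1: frontier [E H 8, F H 18, D H 19] → take E H (8); add E.
Step 2: frontier [E G 15, D E 16, F H 18, D H 19] → take E G (15); add G.
Step 3: frontier [D E 16, D G 11, F H 18, D H 19] → take D G (11); add D.
Step 4: frontier [F H 18] → take F H (18); add F.
MST edges: E H, E G, D G, F H; total weight 8+15+11+18 = 52.

52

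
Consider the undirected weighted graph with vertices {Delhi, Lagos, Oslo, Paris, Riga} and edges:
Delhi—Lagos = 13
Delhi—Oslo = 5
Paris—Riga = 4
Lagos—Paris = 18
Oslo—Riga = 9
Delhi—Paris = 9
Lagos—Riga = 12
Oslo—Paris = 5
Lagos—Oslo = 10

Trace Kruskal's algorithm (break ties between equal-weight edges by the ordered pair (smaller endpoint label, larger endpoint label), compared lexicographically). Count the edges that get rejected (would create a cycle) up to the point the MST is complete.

Sort edges by weight, then run Kruskal:
Paris—Riga (4): add — endpoints in different components.
Delhi—Oslo (5): add — endpoints in different components.
Oslo—Paris (5): add — endpoints in different components.
Delhi—Paris (9): skip — Paris and Delhi already connected.
Oslo—Riga (9): skip — Riga and Oslo already connected.
Lagos—Oslo (10): add — endpoints in different components.
Edges rejected before the tree was complete: 2.

2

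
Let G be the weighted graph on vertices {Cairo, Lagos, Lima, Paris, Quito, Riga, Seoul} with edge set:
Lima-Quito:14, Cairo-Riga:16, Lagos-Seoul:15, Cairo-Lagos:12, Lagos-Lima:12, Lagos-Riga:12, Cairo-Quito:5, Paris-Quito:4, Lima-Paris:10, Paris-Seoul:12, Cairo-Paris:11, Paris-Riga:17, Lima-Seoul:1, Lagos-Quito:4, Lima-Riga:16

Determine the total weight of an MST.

Grow the tree from Lima using Prim:
Step 1: cheapest edge leaving the tree is Lima-Seoul (1); add Seoul.
Step 2: cheapest edge leaving the tree is Lima-Paris (10); add Paris.
Step 3: cheapest edge leaving the tree is Paris-Quito (4); add Quito.
Step 4: cheapest edge leaving the tree is Lagos-Quito (4); add Lagos.
Step 5: cheapest edge leaving the tree is Cairo-Quito (5); add Cairo.
Step 6: cheapest edge leaving the tree is Lagos-Riga (12); add Riga.
MST edges: Lima-Seoul, Lima-Paris, Paris-Quito, Lagos-Quito, Cairo-Quito, Lagos-Riga; total weight 1+10+4+4+5+12 = 36.

36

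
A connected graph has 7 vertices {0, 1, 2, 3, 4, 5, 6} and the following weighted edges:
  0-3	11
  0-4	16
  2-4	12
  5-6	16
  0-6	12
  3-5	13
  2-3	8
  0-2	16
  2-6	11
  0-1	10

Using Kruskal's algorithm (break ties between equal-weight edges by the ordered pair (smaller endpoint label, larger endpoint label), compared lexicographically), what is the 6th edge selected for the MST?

3-5

Kruskal: consider edges lightest-first.
2-3 (8): add. Components now {0} {1} {2,3} {4} {5} {6}
0-1 (10): add. Components now {0,1} {2,3} {4} {5} {6}
0-3 (11): add. Components now {0,1,2,3} {4} {5} {6}
2-6 (11): add. Components now {0,1,2,3,6} {4} {5}
0-6 (12): skip — 0 and 6 already connected.
2-4 (12): add. Components now {0,1,2,3,4,6} {5}
3-5 (13): add. Components now {0,1,2,3,4,5,6}
The 6th edge added is 3-5.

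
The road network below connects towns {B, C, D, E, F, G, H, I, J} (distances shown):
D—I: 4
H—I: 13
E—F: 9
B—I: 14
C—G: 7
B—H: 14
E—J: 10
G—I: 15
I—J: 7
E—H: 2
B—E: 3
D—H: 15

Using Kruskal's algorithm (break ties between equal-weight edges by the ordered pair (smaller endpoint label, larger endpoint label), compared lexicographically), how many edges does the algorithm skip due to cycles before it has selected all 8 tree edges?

Kruskal's algorithm — process edges by increasing weight (ties by edge label):
E—H (2): add — endpoints in different components.
B—E (3): add — endpoints in different components.
D—I (4): add — endpoints in different components.
C—G (7): add — endpoints in different components.
I—J (7): add — endpoints in different components.
E—F (9): add — endpoints in different components.
E—J (10): add — endpoints in different components.
H—I (13): skip — H and I already connected.
B—H (14): skip — B and H already connected.
B—I (14): skip — B and I already connected.
D—H (15): skip — D and H already connected.
G—I (15): add — endpoints in different components.
Edges rejected before the tree was complete: 4.

4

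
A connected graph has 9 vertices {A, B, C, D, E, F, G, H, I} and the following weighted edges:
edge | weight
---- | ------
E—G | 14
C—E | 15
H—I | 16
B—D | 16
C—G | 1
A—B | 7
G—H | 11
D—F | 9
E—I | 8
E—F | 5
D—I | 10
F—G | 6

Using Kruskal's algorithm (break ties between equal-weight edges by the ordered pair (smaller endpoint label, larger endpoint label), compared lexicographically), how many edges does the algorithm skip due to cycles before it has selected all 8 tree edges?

Kruskal's algorithm — process edges by increasing weight (ties by edge label):
C—G (1): add — endpoints in different components.
E—F (5): add — endpoints in different components.
F—G (6): add — endpoints in different components.
A—B (7): add — endpoints in different components.
E—I (8): add — endpoints in different components.
D—F (9): add — endpoints in different components.
D—I (10): skip — D and I already connected.
G—H (11): add — endpoints in different components.
E—G (14): skip — E and G already connected.
C—E (15): skip — C and E already connected.
B—D (16): add — endpoints in different components.
Edges rejected before the tree was complete: 3.

3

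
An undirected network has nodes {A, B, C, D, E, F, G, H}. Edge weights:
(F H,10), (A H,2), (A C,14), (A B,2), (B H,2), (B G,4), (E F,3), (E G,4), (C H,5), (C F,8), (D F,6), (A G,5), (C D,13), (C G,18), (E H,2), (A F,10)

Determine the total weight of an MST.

24

Prim's algorithm from H:
Step 1: cheapest edge leaving the tree is A H (2); add A.
Step 2: cheapest edge leaving the tree is A B (2); add B.
Step 3: cheapest edge leaving the tree is E H (2); add E.
Step 4: cheapest edge leaving the tree is E F (3); add F.
Step 5: cheapest edge leaving the tree is B G (4); add G.
Step 6: cheapest edge leaving the tree is C H (5); add C.
Step 7: cheapest edge leaving the tree is D F (6); add D.
MST edges: A H, A B, E H, E F, B G, C H, D F; total weight 2+2+2+3+4+5+6 = 24.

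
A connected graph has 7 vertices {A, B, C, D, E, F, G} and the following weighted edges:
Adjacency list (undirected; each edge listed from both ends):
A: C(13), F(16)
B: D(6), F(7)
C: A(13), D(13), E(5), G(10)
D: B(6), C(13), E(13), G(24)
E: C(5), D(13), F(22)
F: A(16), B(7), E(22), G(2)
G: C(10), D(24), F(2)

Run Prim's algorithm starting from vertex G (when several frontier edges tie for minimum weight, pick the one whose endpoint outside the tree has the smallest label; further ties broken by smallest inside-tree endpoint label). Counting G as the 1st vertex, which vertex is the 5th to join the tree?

C

Prim, starting at G.
Step 1: frontier [F G 2, C G 10, D G 24] → take F G (2); add F.
Step 2: frontier [B F 7, A F 16, E F 22, C G 10, D G 24] → take B F (7); add B.
Step 3: frontier [B D 6, A F 16, E F 22, C G 10, D G 24] → take B D (6); add D.
Step 4: frontier [C D 13, D E 13, A F 16, E F 22, C G 10] → take C G (10); add C.
Step 5: frontier [C E 5, A C 13, D E 13, A F 16, E F 22] → take C E (5); add E.
Step 6: frontier [A C 13, A F 16] → take A C (13); add A.
Vertex order: G, F, B, D, C, E, A. The 5th vertex is C.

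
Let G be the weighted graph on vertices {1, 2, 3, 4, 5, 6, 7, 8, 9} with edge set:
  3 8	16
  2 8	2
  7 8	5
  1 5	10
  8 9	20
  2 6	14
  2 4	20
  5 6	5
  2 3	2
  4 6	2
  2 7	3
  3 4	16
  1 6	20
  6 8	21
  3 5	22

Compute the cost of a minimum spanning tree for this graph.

58

Grow the tree from 2 using Prim:
Step 1: cheapest edge leaving the tree is 2 3 (2); add 3.
Step 2: cheapest edge leaving the tree is 2 8 (2); add 8.
Step 3: cheapest edge leaving the tree is 2 7 (3); add 7.
Step 4: cheapest edge leaving the tree is 2 6 (14); add 6.
Step 5: cheapest edge leaving the tree is 4 6 (2); add 4.
Step 6: cheapest edge leaving the tree is 5 6 (5); add 5.
Step 7: cheapest edge leaving the tree is 1 5 (10); add 1.
Step 8: cheapest edge leaving the tree is 8 9 (20); add 9.
MST edges: 2 3, 2 8, 2 7, 2 6, 4 6, 5 6, 1 5, 8 9; total weight 2+2+3+14+2+5+10+20 = 58.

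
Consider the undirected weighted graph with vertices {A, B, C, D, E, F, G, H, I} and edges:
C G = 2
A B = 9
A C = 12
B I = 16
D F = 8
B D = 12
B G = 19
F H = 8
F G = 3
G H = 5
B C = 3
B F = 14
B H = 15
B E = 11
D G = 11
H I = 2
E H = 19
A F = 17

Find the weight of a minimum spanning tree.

43

Kruskal's algorithm — process edges by increasing weight (ties by edge label):
C G (2): add — endpoints in different components.
H I (2): add — endpoints in different components.
B C (3): add — endpoints in different components.
F G (3): add — endpoints in different components.
G H (5): add — endpoints in different components.
D F (8): add — endpoints in different components.
F H (8): skip — F and H already connected.
A B (9): add — endpoints in different components.
B E (11): add — endpoints in different components.
MST edges: C G, H I, B C, F G, G H, D F, A B, B E; total weight 2+2+3+3+5+8+9+11 = 43.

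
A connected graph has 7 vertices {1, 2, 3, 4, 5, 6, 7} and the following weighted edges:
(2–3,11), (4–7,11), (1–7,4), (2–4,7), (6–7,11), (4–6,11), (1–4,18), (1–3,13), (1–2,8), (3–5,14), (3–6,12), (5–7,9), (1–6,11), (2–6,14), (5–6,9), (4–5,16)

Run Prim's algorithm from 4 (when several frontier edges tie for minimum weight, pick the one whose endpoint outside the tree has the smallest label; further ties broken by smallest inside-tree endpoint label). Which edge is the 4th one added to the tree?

5-7

Grow the tree from 4 using Prim:
Step 1: cheapest edge leaving the tree is 2–4 (7); add 2.
Step 2: cheapest edge leaving the tree is 1–2 (8); add 1.
Step 3: cheapest edge leaving the tree is 1–7 (4); add 7.
Step 4: cheapest edge leaving the tree is 5–7 (9); add 5.
Step 5: cheapest edge leaving the tree is 5–6 (9); add 6.
Step 6: cheapest edge leaving the tree is 2–3 (11); add 3.
The 4th edge added is 5–7.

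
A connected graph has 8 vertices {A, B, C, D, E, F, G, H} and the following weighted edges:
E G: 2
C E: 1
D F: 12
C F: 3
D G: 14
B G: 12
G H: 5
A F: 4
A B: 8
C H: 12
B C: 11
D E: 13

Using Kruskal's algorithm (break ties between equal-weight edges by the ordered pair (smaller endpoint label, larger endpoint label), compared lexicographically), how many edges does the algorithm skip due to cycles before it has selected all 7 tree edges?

3

Kruskal's algorithm — process edges by increasing weight (ties by edge label):
C E (1): add — endpoints in different components.
E G (2): add — endpoints in different components.
C F (3): add — endpoints in different components.
A F (4): add — endpoints in different components.
G H (5): add — endpoints in different components.
A B (8): add — endpoints in different components.
B C (11): skip — B and C already connected.
B G (12): skip — B and G already connected.
C H (12): skip — C and H already connected.
D F (12): add — endpoints in different components.
Edges rejected before the tree was complete: 3.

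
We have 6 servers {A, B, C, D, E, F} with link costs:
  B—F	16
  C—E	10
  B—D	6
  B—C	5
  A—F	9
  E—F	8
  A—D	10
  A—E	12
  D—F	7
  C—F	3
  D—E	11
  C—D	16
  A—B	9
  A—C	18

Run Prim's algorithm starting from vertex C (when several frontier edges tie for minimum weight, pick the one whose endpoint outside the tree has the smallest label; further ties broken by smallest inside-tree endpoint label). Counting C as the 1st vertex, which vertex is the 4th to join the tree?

Grow the tree from C using Prim:
Step 1: frontier [C—F 3, B—C 5, C—E 10, C—D 16, A—C 18] → take C—F (3); add F.
Step 2: frontier [B—C 5, C—E 10, C—D 16, A—C 18, D—F 7, E—F 8, A—F 9, B—F 16] → take B—C (5); add B.
Step 3: frontier [B—D 6, A—B 9, C—E 10, C—D 16, A—C 18, D—F 7, E—F 8, A—F 9] → take B—D (6); add D.
Step 4: frontier [A—B 9, C—E 10, A—C 18, A—D 10, D—E 11, E—F 8, A—F 9] → take E—F (8); add E.
Step 5: frontier [A—B 9, A—C 18, A—D 10, A—E 12, A—F 9] → take A—B (9); add A.
Vertex order: C, F, B, D, E, A. The 4th vertex is D.

D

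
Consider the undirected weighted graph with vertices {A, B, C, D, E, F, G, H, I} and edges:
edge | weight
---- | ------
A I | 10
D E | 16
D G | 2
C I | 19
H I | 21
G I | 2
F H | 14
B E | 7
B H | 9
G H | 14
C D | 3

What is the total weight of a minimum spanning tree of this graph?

61

Kruskal's algorithm — process edges by increasing weight (ties by edge label):
D G (2): add — endpoints in different components.
G I (2): add — endpoints in different components.
C D (3): add — endpoints in different components.
B E (7): add — endpoints in different components.
B H (9): add — endpoints in different components.
A I (10): add — endpoints in different components.
F H (14): add — endpoints in different components.
G H (14): add — endpoints in different components.
MST edges: D G, G I, C D, B E, B H, A I, F H, G H; total weight 2+2+3+7+9+10+14+14 = 61.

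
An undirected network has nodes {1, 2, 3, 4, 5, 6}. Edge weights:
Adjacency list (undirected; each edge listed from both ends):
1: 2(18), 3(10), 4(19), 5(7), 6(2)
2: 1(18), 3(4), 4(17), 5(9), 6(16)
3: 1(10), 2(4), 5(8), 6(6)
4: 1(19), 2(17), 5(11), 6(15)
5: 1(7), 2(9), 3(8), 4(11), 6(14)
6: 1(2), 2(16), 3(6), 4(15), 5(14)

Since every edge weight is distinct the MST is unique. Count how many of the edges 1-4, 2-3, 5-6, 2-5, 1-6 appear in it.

Sort edges by weight, then run Kruskal:
1-6 (2): add — endpoints in different components.
2-3 (4): add — endpoints in different components.
3-6 (6): add — endpoints in different components.
1-5 (7): add — endpoints in different components.
3-5 (8): skip — 3 and 5 already connected.
2-5 (9): skip — 2 and 5 already connected.
1-3 (10): skip — 1 and 3 already connected.
4-5 (11): add — endpoints in different components.
MST edge set: {1-6, 2-3, 3-6, 1-5, 4-5}.
Of the listed edges, {2-3, 1-6} are in the MST → 2.

2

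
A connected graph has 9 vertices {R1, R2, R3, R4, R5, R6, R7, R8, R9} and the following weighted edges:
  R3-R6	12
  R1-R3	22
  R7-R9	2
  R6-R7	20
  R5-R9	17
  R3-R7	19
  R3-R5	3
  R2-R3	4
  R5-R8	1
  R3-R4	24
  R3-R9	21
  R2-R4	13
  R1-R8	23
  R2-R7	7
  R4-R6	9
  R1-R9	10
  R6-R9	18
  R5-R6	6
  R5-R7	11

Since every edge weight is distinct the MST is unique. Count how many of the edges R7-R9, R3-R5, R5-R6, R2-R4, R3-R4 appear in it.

Sort edges by weight, then run Kruskal:
R5-R8 (1): add — endpoints in different components.
R7-R9 (2): add — endpoints in different components.
R3-R5 (3): add — endpoints in different components.
R2-R3 (4): add — endpoints in different components.
R5-R6 (6): add — endpoints in different components.
R2-R7 (7): add — endpoints in different components.
R4-R6 (9): add — endpoints in different components.
R1-R9 (10): add — endpoints in different components.
MST edge set: {R5-R8, R7-R9, R3-R5, R2-R3, R5-R6, R2-R7, R4-R6, R1-R9}.
Of the listed edges, {R7-R9, R3-R5, R5-R6} are in the MST → 3.

3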